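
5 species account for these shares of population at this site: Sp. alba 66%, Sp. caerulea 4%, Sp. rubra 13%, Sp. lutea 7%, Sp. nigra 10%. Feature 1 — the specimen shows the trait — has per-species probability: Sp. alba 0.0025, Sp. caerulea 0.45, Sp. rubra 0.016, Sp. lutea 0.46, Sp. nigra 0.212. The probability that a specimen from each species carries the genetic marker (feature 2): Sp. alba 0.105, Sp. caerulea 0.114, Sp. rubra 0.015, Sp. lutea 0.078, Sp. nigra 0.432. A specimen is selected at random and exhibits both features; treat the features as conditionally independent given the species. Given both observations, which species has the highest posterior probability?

By Bayes' rule, posterior ∝ prior × likelihood:
  Sp. alba: 0.66 × 0.0025 × 0.105 = 0.00017325
  Sp. caerulea: 0.04 × 0.45 × 0.114 = 0.002052
  Sp. rubra: 0.13 × 0.016 × 0.015 = 0.0000312
  Sp. lutea: 0.07 × 0.46 × 0.078 = 0.0025116
  Sp. nigra: 0.1 × 0.212 × 0.432 = 0.0091584
Total = 0.01392645.
Largest term belongs to Sp. nigra, so Sp. nigra is most probable.

Sp. nigra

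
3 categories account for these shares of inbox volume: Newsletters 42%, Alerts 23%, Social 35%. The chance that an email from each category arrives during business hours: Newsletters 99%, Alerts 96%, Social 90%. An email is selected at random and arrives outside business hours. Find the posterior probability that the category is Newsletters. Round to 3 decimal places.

Taking complements, P(off-hours | each) = Newsletters 0.01, Alerts 0.04, Social 0.1.
By Bayes' rule, posterior ∝ prior × likelihood:
  Newsletters: 0.42 × 0.01 = 0.0042
  Alerts: 0.23 × 0.04 = 0.0092
  Social: 0.35 × 0.1 = 0.035
Sum = 0.0484.
P(Newsletters | evidence) = 0.0042 / 0.0484 ≈ 0.087.

0.087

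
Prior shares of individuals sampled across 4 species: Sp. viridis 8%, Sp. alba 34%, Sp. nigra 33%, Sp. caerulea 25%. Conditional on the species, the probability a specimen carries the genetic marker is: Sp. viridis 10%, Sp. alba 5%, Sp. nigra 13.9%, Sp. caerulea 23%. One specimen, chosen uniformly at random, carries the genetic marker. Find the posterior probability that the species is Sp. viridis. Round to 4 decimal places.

0.0623

Unnormalized posteriors (prior × likelihood):
  Sp. viridis: 0.08 × 0.1 = 0.008
  Sp. alba: 0.34 × 0.05 = 0.017
  Sp. nigra: 0.33 × 0.139 = 0.04587
  Sp. caerulea: 0.25 × 0.23 = 0.0575
Sum = 0.12837.
P(Sp. viridis | evidence) = 0.008 / 0.12837 ≈ 0.0623.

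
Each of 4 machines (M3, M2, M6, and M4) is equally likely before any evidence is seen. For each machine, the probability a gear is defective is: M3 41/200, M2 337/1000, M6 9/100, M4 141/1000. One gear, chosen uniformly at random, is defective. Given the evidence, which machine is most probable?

Since the prior is uniform, the posterior is proportional to the likelihood:
  M3: 0.205
  M2: 0.337
  M6: 0.09
  M4: 0.141
Normalizing constant = 0.773.
Largest term belongs to M2, so M2 is most probable.

M2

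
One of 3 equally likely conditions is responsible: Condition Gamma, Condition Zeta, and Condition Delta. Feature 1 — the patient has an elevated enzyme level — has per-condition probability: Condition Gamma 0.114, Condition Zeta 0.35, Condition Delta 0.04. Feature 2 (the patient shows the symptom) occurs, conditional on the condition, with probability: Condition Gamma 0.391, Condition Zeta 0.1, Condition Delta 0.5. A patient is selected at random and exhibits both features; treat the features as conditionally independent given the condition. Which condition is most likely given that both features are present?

Condition Gamma

Since the prior is uniform, the posterior is proportional to the likelihood:
  Condition Gamma: 0.114 × 0.391 = 0.044574
  Condition Zeta: 0.35 × 0.1 = 0.035
  Condition Delta: 0.04 × 0.5 = 0.02
Sum = 0.099574.
Largest term belongs to Condition Gamma, so Condition Gamma is most probable.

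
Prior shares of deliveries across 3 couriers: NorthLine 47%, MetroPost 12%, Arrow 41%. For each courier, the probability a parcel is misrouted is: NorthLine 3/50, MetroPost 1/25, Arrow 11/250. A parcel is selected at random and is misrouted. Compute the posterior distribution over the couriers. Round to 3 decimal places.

NorthLine 0.553, MetroPost 0.094, Arrow 0.353

By Bayes' rule, posterior ∝ prior × likelihood:
  NorthLine: 0.47 × 0.06 = 0.0282
  MetroPost: 0.12 × 0.04 = 0.0048
  Arrow: 0.41 × 0.044 = 0.01804
Normalizing constant = 0.05104.
P(NorthLine | misrouted) = 0.0282/0.05104 ≈ 0.553
P(MetroPost | misrouted) = 0.0048/0.05104 ≈ 0.094
P(Arrow | misrouted) = 0.01804/0.05104 ≈ 0.353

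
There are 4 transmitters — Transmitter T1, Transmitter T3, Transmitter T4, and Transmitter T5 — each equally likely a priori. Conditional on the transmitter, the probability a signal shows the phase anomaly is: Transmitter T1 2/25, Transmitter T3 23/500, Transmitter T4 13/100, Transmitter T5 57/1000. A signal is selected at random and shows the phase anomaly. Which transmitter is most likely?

With a uniform prior (1/4 each), posterior ∝ likelihood:
  Transmitter T1: 0.08
  Transmitter T3: 0.046
  Transmitter T4: 0.13
  Transmitter T5: 0.057
Total = 0.313.
Largest term belongs to Transmitter T4, so Transmitter T4 is most probable.

Transmitter T4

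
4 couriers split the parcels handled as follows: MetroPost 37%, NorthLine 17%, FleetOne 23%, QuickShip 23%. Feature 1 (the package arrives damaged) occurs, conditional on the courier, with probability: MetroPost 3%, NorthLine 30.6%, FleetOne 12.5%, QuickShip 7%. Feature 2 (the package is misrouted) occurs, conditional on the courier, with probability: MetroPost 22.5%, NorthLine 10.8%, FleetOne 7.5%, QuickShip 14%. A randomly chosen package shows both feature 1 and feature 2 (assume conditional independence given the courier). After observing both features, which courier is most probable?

NorthLine

Compute prior × likelihood for every hypothesis:
  MetroPost: 0.37 × 0.03 × 0.225 = 0.0024975
  NorthLine: 0.17 × 0.306 × 0.108 = 0.00561816
  FleetOne: 0.23 × 0.125 × 0.075 = 0.00215625
  QuickShip: 0.23 × 0.07 × 0.14 = 0.002254
Normalizing constant = 0.01252591.
Largest term belongs to NorthLine, so NorthLine is most probable.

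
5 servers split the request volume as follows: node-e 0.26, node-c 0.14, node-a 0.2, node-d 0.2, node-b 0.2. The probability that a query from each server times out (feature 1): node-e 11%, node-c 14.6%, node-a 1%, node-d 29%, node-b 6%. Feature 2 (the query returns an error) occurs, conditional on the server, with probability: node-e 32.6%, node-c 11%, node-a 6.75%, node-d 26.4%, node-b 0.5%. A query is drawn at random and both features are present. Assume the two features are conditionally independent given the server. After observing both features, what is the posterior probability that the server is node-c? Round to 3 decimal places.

By Bayes' rule, posterior ∝ prior × likelihood:
  node-e: 0.26 × 0.11 × 0.326 = 0.0093236
  node-c: 0.14 × 0.146 × 0.11 = 0.0022484
  node-a: 0.2 × 0.01 × 0.0675 = 0.000135
  node-d: 0.2 × 0.29 × 0.264 = 0.015312
  node-b: 0.2 × 0.06 × 0.005 = 0.00006
Normalizing constant = 0.027079.
P(node-c | evidence) = 0.0022484 / 0.027079 ≈ 0.083.

0.083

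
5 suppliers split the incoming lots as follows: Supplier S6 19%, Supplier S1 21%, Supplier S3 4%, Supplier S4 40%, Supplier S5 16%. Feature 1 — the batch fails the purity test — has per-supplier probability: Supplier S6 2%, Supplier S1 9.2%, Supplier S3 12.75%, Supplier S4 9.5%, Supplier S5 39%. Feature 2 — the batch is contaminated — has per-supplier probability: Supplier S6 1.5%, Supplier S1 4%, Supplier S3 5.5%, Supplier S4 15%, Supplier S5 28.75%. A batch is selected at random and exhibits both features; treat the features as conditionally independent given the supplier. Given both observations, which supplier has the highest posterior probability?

Compute prior × likelihood for every hypothesis:
  Supplier S6: 0.19 × 0.02 × 0.015 = 0.000057
  Supplier S1: 0.21 × 0.092 × 0.04 = 0.0007728
  Supplier S3: 0.04 × 0.1275 × 0.055 = 0.0002805
  Supplier S4: 0.4 × 0.095 × 0.15 = 0.0057
  Supplier S5: 0.16 × 0.39 × 0.2875 = 0.01794
Sum = 0.0247503.
Largest term belongs to Supplier S5, so Supplier S5 is most probable.

Supplier S5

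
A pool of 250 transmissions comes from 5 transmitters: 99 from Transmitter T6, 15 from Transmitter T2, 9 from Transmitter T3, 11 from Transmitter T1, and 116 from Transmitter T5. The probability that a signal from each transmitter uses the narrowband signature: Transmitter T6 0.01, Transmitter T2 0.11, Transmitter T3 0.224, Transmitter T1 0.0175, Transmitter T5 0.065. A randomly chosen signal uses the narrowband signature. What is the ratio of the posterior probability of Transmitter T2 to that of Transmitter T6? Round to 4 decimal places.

1.6667

By Bayes' rule, posterior ∝ prior × likelihood:
  Transmitter T6: 0.396 × 0.01 = 0.00396
  Transmitter T2: 0.06 × 0.11 = 0.0066
  Transmitter T3: 0.036 × 0.224 = 0.008064
  Transmitter T1: 0.044 × 0.0175 = 0.00077
  Transmitter T5: 0.464 × 0.065 = 0.03016
Total = 0.049554.
The ratio is 0.0066 / 0.00396 (the normalizer cancels) = 1.6667.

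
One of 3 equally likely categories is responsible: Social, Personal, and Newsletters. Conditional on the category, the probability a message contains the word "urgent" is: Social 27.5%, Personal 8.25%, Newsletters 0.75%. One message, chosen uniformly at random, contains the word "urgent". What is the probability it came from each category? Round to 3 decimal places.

Social 0.753, Personal 0.226, Newsletters 0.021

With a uniform prior (1/3 each), posterior ∝ likelihood:
  Social: 0.275
  Personal: 0.0825
  Newsletters: 0.0075
Normalizing constant = 0.365.
P(Social | urgent-flag) = 0.275/0.365 ≈ 0.753
P(Personal | urgent-flag) = 0.0825/0.365 ≈ 0.226
P(Newsletters | urgent-flag) = 0.0075/0.365 ≈ 0.021
(Check: 0.753+0.226+0.021 = 1.000.)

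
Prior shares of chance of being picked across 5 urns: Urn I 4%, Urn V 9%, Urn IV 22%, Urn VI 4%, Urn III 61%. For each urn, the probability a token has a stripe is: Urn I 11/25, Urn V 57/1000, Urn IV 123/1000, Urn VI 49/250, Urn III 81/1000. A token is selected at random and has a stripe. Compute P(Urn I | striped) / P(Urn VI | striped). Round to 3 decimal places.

2.245

Unnormalized posteriors (prior × likelihood):
  Urn I: 0.04 × 0.44 = 0.0176
  Urn V: 0.09 × 0.057 = 0.00513
  Urn IV: 0.22 × 0.123 = 0.02706
  Urn VI: 0.04 × 0.196 = 0.00784
  Urn III: 0.61 × 0.081 = 0.04941
Total = 0.10704.
The ratio is 0.0176 / 0.00784 (the normalizer cancels) = 2.245.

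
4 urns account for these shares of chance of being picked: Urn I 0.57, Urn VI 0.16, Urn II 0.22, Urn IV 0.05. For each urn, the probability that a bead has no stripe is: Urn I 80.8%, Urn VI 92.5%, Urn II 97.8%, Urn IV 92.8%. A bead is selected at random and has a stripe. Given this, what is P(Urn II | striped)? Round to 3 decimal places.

Taking complements, P(striped | each) = Urn I 0.192, Urn VI 0.075, Urn II 0.022, Urn IV 0.072.
By Bayes' rule, posterior ∝ prior × likelihood:
  Urn I: 0.57 × 0.192 = 0.10944
  Urn VI: 0.16 × 0.075 = 0.012
  Urn II: 0.22 × 0.022 = 0.00484
  Urn IV: 0.05 × 0.072 = 0.0036
Total = 0.12988.
P(Urn II | evidence) = 0.00484 / 0.12988 ≈ 0.037.

0.037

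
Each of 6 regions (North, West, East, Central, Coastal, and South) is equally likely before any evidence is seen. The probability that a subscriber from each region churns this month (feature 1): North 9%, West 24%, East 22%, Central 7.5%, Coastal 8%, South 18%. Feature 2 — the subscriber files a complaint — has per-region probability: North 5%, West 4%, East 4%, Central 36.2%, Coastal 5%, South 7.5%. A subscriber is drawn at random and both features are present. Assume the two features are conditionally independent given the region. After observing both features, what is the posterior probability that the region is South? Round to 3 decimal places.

0.200

Since the prior is uniform, the posterior is proportional to the likelihood:
  North: 0.09 × 0.05 = 0.0045
  West: 0.24 × 0.04 = 0.0096
  East: 0.22 × 0.04 = 0.0088
  Central: 0.075 × 0.362 = 0.02715
  Coastal: 0.08 × 0.05 = 0.004
  South: 0.18 × 0.075 = 0.0135
Normalizing constant = 0.06755.
P(South | evidence) = 0.0135 / 0.06755 ≈ 0.200.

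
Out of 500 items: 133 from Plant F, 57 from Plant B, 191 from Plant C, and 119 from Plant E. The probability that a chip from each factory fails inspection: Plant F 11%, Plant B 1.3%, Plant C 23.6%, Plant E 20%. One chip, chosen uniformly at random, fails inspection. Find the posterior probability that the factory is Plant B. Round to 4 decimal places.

0.0088

Prior × likelihood for each hypothesis:
  Plant F: 0.266 × 0.11 = 0.02926
  Plant B: 0.114 × 0.013 = 0.001482
  Plant C: 0.382 × 0.236 = 0.090152
  Plant E: 0.238 × 0.2 = 0.0476
Sum = 0.168494.
P(Plant B | evidence) = 0.001482 / 0.168494 ≈ 0.0088.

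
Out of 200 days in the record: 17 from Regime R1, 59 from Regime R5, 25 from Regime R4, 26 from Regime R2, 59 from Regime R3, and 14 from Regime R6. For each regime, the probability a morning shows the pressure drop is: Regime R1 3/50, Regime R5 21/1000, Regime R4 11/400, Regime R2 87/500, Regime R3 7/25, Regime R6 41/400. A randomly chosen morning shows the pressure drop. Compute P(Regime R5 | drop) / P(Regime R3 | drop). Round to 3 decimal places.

0.075

Unnormalized posteriors (prior × likelihood):
  Regime R1: 0.085 × 0.06 = 0.0051
  Regime R5: 0.295 × 0.021 = 0.006195
  Regime R4: 0.125 × 0.0275 = 0.0034375
  Regime R2: 0.13 × 0.174 = 0.02262
  Regime R3: 0.295 × 0.28 = 0.0826
  Regime R6: 0.07 × 0.1025 = 0.007175
Normalizing constant = 0.1271275.
The ratio is 0.006195 / 0.0826 (the normalizer cancels) = 0.075.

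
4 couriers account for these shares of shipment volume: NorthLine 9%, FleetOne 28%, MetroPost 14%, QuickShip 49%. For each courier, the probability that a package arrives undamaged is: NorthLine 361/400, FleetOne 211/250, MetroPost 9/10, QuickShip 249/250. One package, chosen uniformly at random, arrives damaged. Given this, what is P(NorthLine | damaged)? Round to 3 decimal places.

Taking complements, P(damaged | each) = NorthLine 0.0975, FleetOne 0.156, MetroPost 0.1, QuickShip 0.004.
By Bayes' rule, posterior ∝ prior × likelihood:
  NorthLine: 0.09 × 0.0975 = 0.008775
  FleetOne: 0.28 × 0.156 = 0.04368
  MetroPost: 0.14 × 0.1 = 0.014
  QuickShip: 0.49 × 0.004 = 0.00196
Total = 0.068415.
P(NorthLine | evidence) = 0.008775 / 0.068415 ≈ 0.128.

0.128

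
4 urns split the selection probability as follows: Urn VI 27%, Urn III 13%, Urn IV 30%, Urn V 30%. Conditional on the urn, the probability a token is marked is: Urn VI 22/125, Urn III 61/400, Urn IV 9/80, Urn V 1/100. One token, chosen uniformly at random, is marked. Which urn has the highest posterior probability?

Urn VI

By Bayes' rule, posterior ∝ prior × likelihood:
  Urn VI: 0.27 × 0.176 = 0.04752
  Urn III: 0.13 × 0.1525 = 0.019825
  Urn IV: 0.3 × 0.1125 = 0.03375
  Urn V: 0.3 × 0.01 = 0.003
Sum = 0.104095.
Largest term belongs to Urn VI, so Urn VI is most probable.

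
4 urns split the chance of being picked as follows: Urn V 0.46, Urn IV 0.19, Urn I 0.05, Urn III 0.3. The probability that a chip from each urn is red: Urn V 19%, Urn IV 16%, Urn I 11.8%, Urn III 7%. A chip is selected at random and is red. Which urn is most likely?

By Bayes' rule, posterior ∝ prior × likelihood:
  Urn V: 0.46 × 0.19 = 0.0874
  Urn IV: 0.19 × 0.16 = 0.0304
  Urn I: 0.05 × 0.118 = 0.0059
  Urn III: 0.3 × 0.07 = 0.021
Total = 0.1447.
Largest term belongs to Urn V, so Urn V is most probable.

Urn V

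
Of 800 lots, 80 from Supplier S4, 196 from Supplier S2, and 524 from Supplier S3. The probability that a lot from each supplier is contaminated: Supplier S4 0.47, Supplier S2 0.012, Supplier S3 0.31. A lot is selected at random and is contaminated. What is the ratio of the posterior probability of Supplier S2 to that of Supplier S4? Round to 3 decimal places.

0.063

Compute prior × likelihood for every hypothesis:
  Supplier S4: 0.1 × 0.47 = 0.047
  Supplier S2: 0.245 × 0.012 = 0.00294
  Supplier S3: 0.655 × 0.31 = 0.20305
Total = 0.25299.
The ratio is 0.00294 / 0.047 (the normalizer cancels) = 0.063.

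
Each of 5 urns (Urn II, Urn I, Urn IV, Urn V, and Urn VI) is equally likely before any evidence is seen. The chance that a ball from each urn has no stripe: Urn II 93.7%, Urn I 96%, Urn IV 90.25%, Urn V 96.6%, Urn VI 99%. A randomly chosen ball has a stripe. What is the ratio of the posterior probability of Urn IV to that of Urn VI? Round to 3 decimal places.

9.750

Taking complements, P(striped | each) = Urn II 0.063, Urn I 0.04, Urn IV 0.0975, Urn V 0.034, Urn VI 0.01.
With a uniform prior (1/5 each), posterior ∝ likelihood:
  Urn II: 0.063
  Urn I: 0.04
  Urn IV: 0.0975
  Urn V: 0.034
  Urn VI: 0.01
Normalizing constant = 0.2445.
The ratio is 0.0975 / 0.01 (the normalizer cancels) = 9.750.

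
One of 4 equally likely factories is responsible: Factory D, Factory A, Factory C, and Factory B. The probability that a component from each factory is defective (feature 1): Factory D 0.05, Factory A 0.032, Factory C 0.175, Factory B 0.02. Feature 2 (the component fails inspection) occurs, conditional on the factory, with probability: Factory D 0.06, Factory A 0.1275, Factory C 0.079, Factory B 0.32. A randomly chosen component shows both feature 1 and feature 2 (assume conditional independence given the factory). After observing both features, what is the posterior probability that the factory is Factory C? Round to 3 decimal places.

Since the prior is uniform, the posterior is proportional to the likelihood:
  Factory D: 0.05 × 0.06 = 0.003
  Factory A: 0.032 × 0.1275 = 0.00408
  Factory C: 0.175 × 0.079 = 0.013825
  Factory B: 0.02 × 0.32 = 0.0064
Normalizing constant = 0.027305.
P(Factory C | evidence) = 0.013825 / 0.027305 ≈ 0.506.

0.506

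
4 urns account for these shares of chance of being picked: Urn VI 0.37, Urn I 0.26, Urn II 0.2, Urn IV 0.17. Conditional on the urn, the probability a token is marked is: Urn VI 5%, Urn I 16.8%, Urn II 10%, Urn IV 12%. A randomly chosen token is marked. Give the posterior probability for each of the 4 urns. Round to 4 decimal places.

By Bayes' rule, posterior ∝ prior × likelihood:
  Urn VI: 0.37 × 0.05 = 0.0185
  Urn I: 0.26 × 0.168 = 0.04368
  Urn II: 0.2 × 0.1 = 0.02
  Urn IV: 0.17 × 0.12 = 0.0204
Total = 0.10258.
P(Urn VI | marked) = 0.0185/0.10258 ≈ 0.1803
P(Urn I | marked) = 0.04368/0.10258 ≈ 0.4258
P(Urn II | marked) = 0.02/0.10258 ≈ 0.1950
P(Urn IV | marked) = 0.0204/0.10258 ≈ 0.1989

Urn VI 0.1803, Urn I 0.4258, Urn II 0.1950, Urn IV 0.1989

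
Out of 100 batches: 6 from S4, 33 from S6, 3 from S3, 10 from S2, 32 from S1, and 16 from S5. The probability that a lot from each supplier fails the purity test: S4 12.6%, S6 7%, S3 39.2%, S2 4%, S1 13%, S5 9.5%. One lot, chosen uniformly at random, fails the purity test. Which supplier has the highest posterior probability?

S1

Prior × likelihood for each hypothesis:
  S4: 0.06 × 0.126 = 0.00756
  S6: 0.33 × 0.07 = 0.0231
  S3: 0.03 × 0.392 = 0.01176
  S2: 0.1 × 0.04 = 0.004
  S1: 0.32 × 0.13 = 0.0416
  S5: 0.16 × 0.095 = 0.0152
Normalizing constant = 0.10322.
Largest term belongs to S1, so S1 is most probable.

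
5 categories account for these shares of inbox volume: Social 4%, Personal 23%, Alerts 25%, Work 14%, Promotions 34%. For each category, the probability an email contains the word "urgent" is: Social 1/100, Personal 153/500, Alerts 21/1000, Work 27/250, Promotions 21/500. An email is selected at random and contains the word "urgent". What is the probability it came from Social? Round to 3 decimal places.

Compute prior × likelihood for every hypothesis:
  Social: 0.04 × 0.01 = 0.0004
  Personal: 0.23 × 0.306 = 0.07038
  Alerts: 0.25 × 0.021 = 0.00525
  Work: 0.14 × 0.108 = 0.01512
  Promotions: 0.34 × 0.042 = 0.01428
Normalizing constant = 0.10543.
P(Social | evidence) = 0.0004 / 0.10543 ≈ 0.004.

0.004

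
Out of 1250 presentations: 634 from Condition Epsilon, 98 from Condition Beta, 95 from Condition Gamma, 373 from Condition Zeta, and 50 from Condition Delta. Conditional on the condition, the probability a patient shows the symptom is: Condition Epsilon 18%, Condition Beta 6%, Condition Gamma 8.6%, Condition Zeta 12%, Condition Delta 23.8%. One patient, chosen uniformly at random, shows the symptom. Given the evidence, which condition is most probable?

Compute prior × likelihood for every hypothesis:
  Condition Epsilon: 0.5072 × 0.18 = 0.091296
  Condition Beta: 0.0784 × 0.06 = 0.004704
  Condition Gamma: 0.076 × 0.086 = 0.006536
  Condition Zeta: 0.2984 × 0.12 = 0.035808
  Condition Delta: 0.04 × 0.238 = 0.00952
Normalizing constant = 0.147864.
Largest term belongs to Condition Epsilon, so Condition Epsilon is most probable.

Condition Epsilon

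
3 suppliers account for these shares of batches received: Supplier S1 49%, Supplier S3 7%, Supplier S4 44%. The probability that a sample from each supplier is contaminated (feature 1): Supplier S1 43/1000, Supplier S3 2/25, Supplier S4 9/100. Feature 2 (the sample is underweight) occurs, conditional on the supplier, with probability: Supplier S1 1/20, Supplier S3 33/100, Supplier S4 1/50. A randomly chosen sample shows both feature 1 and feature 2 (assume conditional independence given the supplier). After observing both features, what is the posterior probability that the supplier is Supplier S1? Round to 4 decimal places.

0.2852

Prior × likelihood for each hypothesis:
  Supplier S1: 0.49 × 0.043 × 0.05 = 0.0010535
  Supplier S3: 0.07 × 0.08 × 0.33 = 0.001848
  Supplier S4: 0.44 × 0.09 × 0.02 = 0.000792
Total = 0.0036935.
P(Supplier S1 | evidence) = 0.0010535 / 0.0036935 ≈ 0.2852.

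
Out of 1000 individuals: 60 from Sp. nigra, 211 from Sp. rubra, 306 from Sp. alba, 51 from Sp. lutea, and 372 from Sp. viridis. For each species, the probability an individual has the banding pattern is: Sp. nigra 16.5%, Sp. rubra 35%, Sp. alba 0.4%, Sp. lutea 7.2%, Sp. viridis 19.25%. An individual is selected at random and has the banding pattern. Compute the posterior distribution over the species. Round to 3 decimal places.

Compute prior × likelihood for every hypothesis:
  Sp. nigra: 0.06 × 0.165 = 0.0099
  Sp. rubra: 0.211 × 0.35 = 0.07385
  Sp. alba: 0.306 × 0.004 = 0.001224
  Sp. lutea: 0.051 × 0.072 = 0.003672
  Sp. viridis: 0.372 × 0.1925 = 0.07161
Sum = 0.160256.
P(Sp. nigra | banded) = 0.0099/0.160256 ≈ 0.062
P(Sp. rubra | banded) = 0.07385/0.160256 ≈ 0.461
P(Sp. alba | banded) = 0.001224/0.160256 ≈ 0.008
P(Sp. lutea | banded) = 0.003672/0.160256 ≈ 0.023
P(Sp. viridis | banded) = 0.07161/0.160256 ≈ 0.447

Sp. nigra 0.062, Sp. rubra 0.461, Sp. alba 0.008, Sp. lutea 0.023, Sp. viridis 0.447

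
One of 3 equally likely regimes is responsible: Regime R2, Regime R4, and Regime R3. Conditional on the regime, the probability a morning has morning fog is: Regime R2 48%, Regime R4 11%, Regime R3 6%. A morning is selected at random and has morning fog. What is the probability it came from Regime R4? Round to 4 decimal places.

Since the prior is uniform, the posterior is proportional to the likelihood:
  Regime R2: 0.48
  Regime R4: 0.11
  Regime R3: 0.06
Total = 0.65.
P(Regime R4 | evidence) = 0.11 / 0.65 ≈ 0.1692.

0.1692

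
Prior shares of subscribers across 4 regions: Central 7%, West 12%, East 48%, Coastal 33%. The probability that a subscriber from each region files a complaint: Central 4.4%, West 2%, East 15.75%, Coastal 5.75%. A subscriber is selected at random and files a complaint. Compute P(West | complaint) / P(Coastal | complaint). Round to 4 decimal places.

Unnormalized posteriors (prior × likelihood):
  Central: 0.07 × 0.044 = 0.00308
  West: 0.12 × 0.02 = 0.0024
  East: 0.48 × 0.1575 = 0.0756
  Coastal: 0.33 × 0.0575 = 0.018975
Normalizing constant = 0.100055.
The ratio is 0.0024 / 0.018975 (the normalizer cancels) = 0.1265.

0.1265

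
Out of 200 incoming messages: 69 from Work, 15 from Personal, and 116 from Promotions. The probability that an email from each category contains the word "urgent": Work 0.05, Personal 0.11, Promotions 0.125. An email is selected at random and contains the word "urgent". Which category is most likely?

Compute prior × likelihood for every hypothesis:
  Work: 0.345 × 0.05 = 0.01725
  Personal: 0.075 × 0.11 = 0.00825
  Promotions: 0.58 × 0.125 = 0.0725
Sum = 0.098.
Largest term belongs to Promotions, so Promotions is most probable.

Promotions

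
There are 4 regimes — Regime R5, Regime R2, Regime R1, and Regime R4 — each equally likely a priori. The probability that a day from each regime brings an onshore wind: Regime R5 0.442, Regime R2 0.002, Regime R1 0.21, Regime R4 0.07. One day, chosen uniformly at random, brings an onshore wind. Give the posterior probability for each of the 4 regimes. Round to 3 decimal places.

Regime R5 0.610, Regime R2 0.003, Regime R1 0.290, Regime R4 0.097

Since the prior is uniform, the posterior is proportional to the likelihood:
  Regime R5: 0.442
  Regime R2: 0.002
  Regime R1: 0.21
  Regime R4: 0.07
Sum = 0.724.
P(Regime R5 | onshore) = 0.442/0.724 ≈ 0.610
P(Regime R2 | onshore) = 0.002/0.724 ≈ 0.003
P(Regime R1 | onshore) = 0.21/0.724 ≈ 0.290
P(Regime R4 | onshore) = 0.07/0.724 ≈ 0.097
(Check: 0.610+0.003+0.290+0.097 = 1.000.)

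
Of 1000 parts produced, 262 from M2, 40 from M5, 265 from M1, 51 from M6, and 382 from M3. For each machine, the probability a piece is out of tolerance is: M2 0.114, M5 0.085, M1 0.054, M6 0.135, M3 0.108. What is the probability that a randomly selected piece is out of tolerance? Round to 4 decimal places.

Unnormalized posteriors (prior × likelihood):
  M2: 0.262 × 0.114 = 0.029868
  M5: 0.04 × 0.085 = 0.0034
  M1: 0.265 × 0.054 = 0.01431
  M6: 0.051 × 0.135 = 0.006885
  M3: 0.382 × 0.108 = 0.041256
P(oversize) = 0.029868 + 0.0034 + 0.01431 + 0.006885 + 0.041256 = 0.095719 → 0.0957.

0.0957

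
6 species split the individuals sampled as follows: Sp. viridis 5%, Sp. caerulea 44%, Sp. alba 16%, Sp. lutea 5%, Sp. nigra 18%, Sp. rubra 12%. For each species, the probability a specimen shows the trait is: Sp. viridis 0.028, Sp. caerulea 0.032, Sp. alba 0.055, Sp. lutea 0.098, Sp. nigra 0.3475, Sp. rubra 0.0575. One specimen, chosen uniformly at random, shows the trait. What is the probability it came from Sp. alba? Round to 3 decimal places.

0.089

By Bayes' rule, posterior ∝ prior × likelihood:
  Sp. viridis: 0.05 × 0.028 = 0.0014
  Sp. caerulea: 0.44 × 0.032 = 0.01408
  Sp. alba: 0.16 × 0.055 = 0.0088
  Sp. lutea: 0.05 × 0.098 = 0.0049
  Sp. nigra: 0.18 × 0.3475 = 0.06255
  Sp. rubra: 0.12 × 0.0575 = 0.0069
Normalizing constant = 0.09863.
P(Sp. alba | evidence) = 0.0088 / 0.09863 ≈ 0.089.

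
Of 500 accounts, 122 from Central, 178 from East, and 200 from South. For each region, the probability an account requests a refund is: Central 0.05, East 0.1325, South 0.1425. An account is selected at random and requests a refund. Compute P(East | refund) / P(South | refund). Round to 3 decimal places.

Unnormalized posteriors (prior × likelihood):
  Central: 0.244 × 0.05 = 0.0122
  East: 0.356 × 0.1325 = 0.04717
  South: 0.4 × 0.1425 = 0.057
Sum = 0.11637.
The ratio is 0.04717 / 0.057 (the normalizer cancels) = 0.828.

0.828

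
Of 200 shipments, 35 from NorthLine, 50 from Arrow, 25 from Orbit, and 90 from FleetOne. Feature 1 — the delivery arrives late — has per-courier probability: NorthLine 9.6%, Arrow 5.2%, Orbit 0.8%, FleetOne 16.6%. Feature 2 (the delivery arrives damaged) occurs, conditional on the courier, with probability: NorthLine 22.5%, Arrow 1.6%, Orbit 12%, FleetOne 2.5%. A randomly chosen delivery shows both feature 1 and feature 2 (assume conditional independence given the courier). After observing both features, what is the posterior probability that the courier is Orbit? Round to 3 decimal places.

0.020

Unnormalized posteriors (prior × likelihood):
  NorthLine: 0.175 × 0.096 × 0.225 = 0.00378
  Arrow: 0.25 × 0.052 × 0.016 = 0.000208
  Orbit: 0.125 × 0.008 × 0.12 = 0.00012
  FleetOne: 0.45 × 0.166 × 0.025 = 0.0018675
Sum = 0.0059755.
P(Orbit | evidence) = 0.00012 / 0.0059755 ≈ 0.020.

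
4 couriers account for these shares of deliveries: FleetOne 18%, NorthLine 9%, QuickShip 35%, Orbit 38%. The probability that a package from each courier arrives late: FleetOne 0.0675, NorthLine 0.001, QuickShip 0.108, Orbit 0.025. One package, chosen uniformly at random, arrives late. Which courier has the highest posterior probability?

QuickShip

Compute prior × likelihood for every hypothesis:
  FleetOne: 0.18 × 0.0675 = 0.01215
  NorthLine: 0.09 × 0.001 = 0.00009
  QuickShip: 0.35 × 0.108 = 0.0378
  Orbit: 0.38 × 0.025 = 0.0095
Total = 0.05954.
Largest term belongs to QuickShip, so QuickShip is most probable.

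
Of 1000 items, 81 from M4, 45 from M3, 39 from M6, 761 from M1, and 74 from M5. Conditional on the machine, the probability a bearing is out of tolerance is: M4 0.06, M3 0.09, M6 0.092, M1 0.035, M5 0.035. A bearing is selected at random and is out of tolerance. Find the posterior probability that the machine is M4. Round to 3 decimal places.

0.116

By Bayes' rule, posterior ∝ prior × likelihood:
  M4: 0.081 × 0.06 = 0.00486
  M3: 0.045 × 0.09 = 0.00405
  M6: 0.039 × 0.092 = 0.003588
  M1: 0.761 × 0.035 = 0.026635
  M5: 0.074 × 0.035 = 0.00259
Sum = 0.041723.
P(M4 | evidence) = 0.00486 / 0.041723 ≈ 0.116.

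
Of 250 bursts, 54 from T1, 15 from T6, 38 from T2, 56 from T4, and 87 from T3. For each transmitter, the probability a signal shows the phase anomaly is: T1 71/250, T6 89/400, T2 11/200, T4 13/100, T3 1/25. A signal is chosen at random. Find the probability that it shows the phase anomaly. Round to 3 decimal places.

0.126

By Bayes' rule, posterior ∝ prior × likelihood:
  T1: 0.216 × 0.284 = 0.061344
  T6: 0.06 × 0.2225 = 0.01335
  T2: 0.152 × 0.055 = 0.00836
  T4: 0.224 × 0.13 = 0.02912
  T3: 0.348 × 0.04 = 0.01392
P(anomaly) = 0.061344 + 0.01335 + 0.00836 + 0.02912 + 0.01392 = 0.126094 → 0.126.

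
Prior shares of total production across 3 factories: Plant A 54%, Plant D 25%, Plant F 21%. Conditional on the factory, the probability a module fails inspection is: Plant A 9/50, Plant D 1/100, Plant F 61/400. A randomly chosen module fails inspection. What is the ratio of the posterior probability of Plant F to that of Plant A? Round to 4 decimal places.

0.3295

Compute prior × likelihood for every hypothesis:
  Plant A: 0.54 × 0.18 = 0.0972
  Plant D: 0.25 × 0.01 = 0.0025
  Plant F: 0.21 × 0.1525 = 0.032025
Normalizing constant = 0.131725.
The ratio is 0.032025 / 0.0972 (the normalizer cancels) = 0.3295.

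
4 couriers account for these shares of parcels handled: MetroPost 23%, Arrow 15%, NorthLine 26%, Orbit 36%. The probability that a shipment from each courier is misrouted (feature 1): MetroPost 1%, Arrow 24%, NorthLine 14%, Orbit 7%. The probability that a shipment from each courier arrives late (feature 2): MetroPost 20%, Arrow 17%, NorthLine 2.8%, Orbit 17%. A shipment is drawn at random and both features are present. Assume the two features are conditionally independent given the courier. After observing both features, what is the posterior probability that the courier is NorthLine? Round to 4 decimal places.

Compute prior × likelihood for every hypothesis:
  MetroPost: 0.23 × 0.01 × 0.2 = 0.00046
  Arrow: 0.15 × 0.24 × 0.17 = 0.00612
  NorthLine: 0.26 × 0.14 × 0.028 = 0.0010192
  Orbit: 0.36 × 0.07 × 0.17 = 0.004284
Sum = 0.0118832.
P(NorthLine | evidence) = 0.0010192 / 0.0118832 ≈ 0.0858.

0.0858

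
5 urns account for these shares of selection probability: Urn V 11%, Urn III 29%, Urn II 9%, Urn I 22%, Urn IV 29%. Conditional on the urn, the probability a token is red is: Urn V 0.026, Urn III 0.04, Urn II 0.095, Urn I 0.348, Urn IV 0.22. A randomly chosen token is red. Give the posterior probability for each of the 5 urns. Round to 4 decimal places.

Prior × likelihood for each hypothesis:
  Urn V: 0.11 × 0.026 = 0.00286
  Urn III: 0.29 × 0.04 = 0.0116
  Urn II: 0.09 × 0.095 = 0.00855
  Urn I: 0.22 × 0.348 = 0.07656
  Urn IV: 0.29 × 0.22 = 0.0638
Total = 0.16337.
P(Urn V | red) = 0.00286/0.16337 ≈ 0.0175
P(Urn III | red) = 0.0116/0.16337 ≈ 0.0710
P(Urn II | red) = 0.00855/0.16337 ≈ 0.0523
P(Urn I | red) = 0.07656/0.16337 ≈ 0.4686
P(Urn IV | red) = 0.0638/0.16337 ≈ 0.3905

Urn V 0.0175, Urn III 0.0710, Urn II 0.0523, Urn I 0.4686, Urn IV 0.3905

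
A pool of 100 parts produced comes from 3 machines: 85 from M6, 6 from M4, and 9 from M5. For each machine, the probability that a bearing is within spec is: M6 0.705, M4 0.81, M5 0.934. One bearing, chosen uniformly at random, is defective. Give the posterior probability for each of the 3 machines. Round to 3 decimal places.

Taking complements, P(defective | each) = M6 0.295, M4 0.19, M5 0.066.
Unnormalized posteriors (prior × likelihood):
  M6: 0.85 × 0.295 = 0.25075
  M4: 0.06 × 0.19 = 0.0114
  M5: 0.09 × 0.066 = 0.00594
Sum = 0.26809.
P(M6 | defective) = 0.25075/0.26809 ≈ 0.935
P(M4 | defective) = 0.0114/0.26809 ≈ 0.043
P(M5 | defective) = 0.00594/0.26809 ≈ 0.022
(Check: 0.935+0.043+0.022 = 1.000.)

M6 0.935, M4 0.043, M5 0.022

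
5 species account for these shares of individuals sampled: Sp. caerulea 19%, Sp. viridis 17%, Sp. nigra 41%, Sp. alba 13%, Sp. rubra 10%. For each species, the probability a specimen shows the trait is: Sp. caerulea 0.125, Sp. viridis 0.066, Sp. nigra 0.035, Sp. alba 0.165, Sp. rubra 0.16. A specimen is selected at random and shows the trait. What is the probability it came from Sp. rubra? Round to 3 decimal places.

0.184

Compute prior × likelihood for every hypothesis:
  Sp. caerulea: 0.19 × 0.125 = 0.02375
  Sp. viridis: 0.17 × 0.066 = 0.01122
  Sp. nigra: 0.41 × 0.035 = 0.01435
  Sp. alba: 0.13 × 0.165 = 0.02145
  Sp. rubra: 0.1 × 0.16 = 0.016
Sum = 0.08677.
P(Sp. rubra | evidence) = 0.016 / 0.08677 ≈ 0.184.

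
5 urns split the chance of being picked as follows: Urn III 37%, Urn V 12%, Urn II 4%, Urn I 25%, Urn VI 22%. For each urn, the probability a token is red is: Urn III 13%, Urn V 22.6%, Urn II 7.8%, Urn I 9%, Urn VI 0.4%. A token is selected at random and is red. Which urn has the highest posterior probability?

Urn III

Prior × likelihood for each hypothesis:
  Urn III: 0.37 × 0.13 = 0.0481
  Urn V: 0.12 × 0.226 = 0.02712
  Urn II: 0.04 × 0.078 = 0.00312
  Urn I: 0.25 × 0.09 = 0.0225
  Urn VI: 0.22 × 0.004 = 0.00088
Normalizing constant = 0.10172.
Largest term belongs to Urn III, so Urn III is most probable.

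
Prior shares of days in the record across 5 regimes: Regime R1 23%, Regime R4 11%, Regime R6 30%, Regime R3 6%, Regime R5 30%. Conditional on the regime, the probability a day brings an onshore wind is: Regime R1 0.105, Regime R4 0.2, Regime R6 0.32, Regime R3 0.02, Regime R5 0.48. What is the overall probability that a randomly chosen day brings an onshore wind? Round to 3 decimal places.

0.287

Compute prior × likelihood for every hypothesis:
  Regime R1: 0.23 × 0.105 = 0.02415
  Regime R4: 0.11 × 0.2 = 0.022
  Regime R6: 0.3 × 0.32 = 0.096
  Regime R3: 0.06 × 0.02 = 0.0012
  Regime R5: 0.3 × 0.48 = 0.144
P(onshore) = 0.02415 + 0.022 + 0.096 + 0.0012 + 0.144 = 0.28735 → 0.287.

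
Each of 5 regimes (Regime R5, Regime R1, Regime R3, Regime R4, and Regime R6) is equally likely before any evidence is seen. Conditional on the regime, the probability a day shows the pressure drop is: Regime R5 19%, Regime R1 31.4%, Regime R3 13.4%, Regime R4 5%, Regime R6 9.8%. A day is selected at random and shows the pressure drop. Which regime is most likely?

Regime R1

Since the prior is uniform, the posterior is proportional to the likelihood:
  Regime R5: 0.19
  Regime R1: 0.314
  Regime R3: 0.134
  Regime R4: 0.05
  Regime R6: 0.098
Normalizing constant = 0.786.
Largest term belongs to Regime R1, so Regime R1 is most probable.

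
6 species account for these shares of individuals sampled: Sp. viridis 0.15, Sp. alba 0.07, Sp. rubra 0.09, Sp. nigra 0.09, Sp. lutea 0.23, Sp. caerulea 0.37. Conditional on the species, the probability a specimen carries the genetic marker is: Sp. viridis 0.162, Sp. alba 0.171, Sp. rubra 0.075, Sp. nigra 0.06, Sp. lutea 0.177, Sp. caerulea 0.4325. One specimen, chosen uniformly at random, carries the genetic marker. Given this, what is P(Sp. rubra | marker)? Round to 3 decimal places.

0.027

Prior × likelihood for each hypothesis:
  Sp. viridis: 0.15 × 0.162 = 0.0243
  Sp. alba: 0.07 × 0.171 = 0.01197
  Sp. rubra: 0.09 × 0.075 = 0.00675
  Sp. nigra: 0.09 × 0.06 = 0.0054
  Sp. lutea: 0.23 × 0.177 = 0.04071
  Sp. caerulea: 0.37 × 0.4325 = 0.160025
Normalizing constant = 0.249155.
P(Sp. rubra | evidence) = 0.00675 / 0.249155 ≈ 0.027.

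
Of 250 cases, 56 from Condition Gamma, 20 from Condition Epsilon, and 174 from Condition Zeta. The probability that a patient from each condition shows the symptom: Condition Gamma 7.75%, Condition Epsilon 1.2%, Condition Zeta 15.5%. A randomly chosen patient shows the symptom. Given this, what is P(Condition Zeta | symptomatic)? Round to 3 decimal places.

0.855

Unnormalized posteriors (prior × likelihood):
  Condition Gamma: 0.224 × 0.0775 = 0.01736
  Condition Epsilon: 0.08 × 0.012 = 0.00096
  Condition Zeta: 0.696 × 0.155 = 0.10788
Normalizing constant = 0.1262.
P(Condition Zeta | evidence) = 0.10788 / 0.1262 ≈ 0.855.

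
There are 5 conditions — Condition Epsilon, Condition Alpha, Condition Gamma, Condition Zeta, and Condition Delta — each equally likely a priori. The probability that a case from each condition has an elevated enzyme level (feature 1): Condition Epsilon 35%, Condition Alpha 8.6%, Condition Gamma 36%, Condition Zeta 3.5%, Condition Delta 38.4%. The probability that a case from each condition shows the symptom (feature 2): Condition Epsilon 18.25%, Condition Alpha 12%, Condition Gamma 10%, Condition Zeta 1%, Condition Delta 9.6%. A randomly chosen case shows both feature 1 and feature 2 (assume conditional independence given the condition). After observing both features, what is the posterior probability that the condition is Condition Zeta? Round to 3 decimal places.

With a uniform prior (1/5 each), posterior ∝ likelihood:
  Condition Epsilon: 0.35 × 0.1825 = 0.063875
  Condition Alpha: 0.086 × 0.12 = 0.01032
  Condition Gamma: 0.36 × 0.1 = 0.036
  Condition Zeta: 0.035 × 0.01 = 0.00035
  Condition Delta: 0.384 × 0.096 = 0.036864
Sum = 0.147409.
P(Condition Zeta | evidence) = 0.00035 / 0.147409 ≈ 0.002.

0.002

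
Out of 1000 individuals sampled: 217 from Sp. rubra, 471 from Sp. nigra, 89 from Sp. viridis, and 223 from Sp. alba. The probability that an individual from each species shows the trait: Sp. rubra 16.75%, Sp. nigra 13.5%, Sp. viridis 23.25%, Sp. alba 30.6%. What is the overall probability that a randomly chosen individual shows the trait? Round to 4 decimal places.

0.1889

Compute prior × likelihood for every hypothesis:
  Sp. rubra: 0.217 × 0.1675 = 0.0363475
  Sp. nigra: 0.471 × 0.135 = 0.063585
  Sp. viridis: 0.089 × 0.2325 = 0.0206925
  Sp. alba: 0.223 × 0.306 = 0.068238
P(trait) = 0.0363475 + 0.063585 + 0.0206925 + 0.068238 = 0.188863 → 0.1889.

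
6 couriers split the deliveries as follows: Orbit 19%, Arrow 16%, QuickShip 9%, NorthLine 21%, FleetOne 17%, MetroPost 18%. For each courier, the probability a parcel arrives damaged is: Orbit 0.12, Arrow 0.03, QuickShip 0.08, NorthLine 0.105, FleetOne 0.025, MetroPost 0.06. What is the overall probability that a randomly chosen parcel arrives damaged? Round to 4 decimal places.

Compute prior × likelihood for every hypothesis:
  Orbit: 0.19 × 0.12 = 0.0228
  Arrow: 0.16 × 0.03 = 0.0048
  QuickShip: 0.09 × 0.08 = 0.0072
  NorthLine: 0.21 × 0.105 = 0.02205
  FleetOne: 0.17 × 0.025 = 0.00425
  MetroPost: 0.18 × 0.06 = 0.0108
P(damaged) = 0.0228 + 0.0048 + 0.0072 + 0.02205 + 0.00425 + 0.0108 = 0.0719 → 0.0719.

0.0719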